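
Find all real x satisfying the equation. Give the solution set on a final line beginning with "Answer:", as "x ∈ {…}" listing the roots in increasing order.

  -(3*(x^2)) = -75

Step 1. [-(3*(x^2)) = -75] LHS negated; negate both sides ⇒ neg: 3*(x^2) = 75.
Step 2. [3*(x^2) = 75] divide by the outer 3 ⇒ div: x^2 = 25.
Step 3. [x^2 = 25] √ both sides: 25 ≥ 0 gives two branches ⇒ sqrt: x = 5 or -5.

Answer: x ∈ {-5, 5}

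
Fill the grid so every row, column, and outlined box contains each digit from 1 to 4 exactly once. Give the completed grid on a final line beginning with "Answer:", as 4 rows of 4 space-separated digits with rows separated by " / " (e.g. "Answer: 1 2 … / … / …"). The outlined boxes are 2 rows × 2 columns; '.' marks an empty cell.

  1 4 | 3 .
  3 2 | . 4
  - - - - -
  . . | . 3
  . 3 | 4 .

Step 1. [r3c3∈{1,2}] r3c3 is the only open cell in col 3 admitting 2. So r3c3=2.
Step 2. [r3c1∈{4}] nothing but 4 survives at r3c1. So r3c1=4.
Step 3. [r4c1∈{2}] only 2 remains possible at r4c1. So r4c1=2.
Step 4. [r4c4∈{1}] nothing but 1 survives at r4c4, so r4c4=1.
Step 5. [r2c3∈{1}] r2c3's peers cover all but 1 ⇒ r2c3=1.
Step 6. [r1c4∈{2}] r1c4's peers cover all but 2. So r1c4=2.
Step 7. [r3c2∈{1}] r3c2 is down to just 1 ⇒ r3c2=1.

Answer: 1 4 3 2 / 3 2 1 4 / 4 1 2 3 / 2 3 4 1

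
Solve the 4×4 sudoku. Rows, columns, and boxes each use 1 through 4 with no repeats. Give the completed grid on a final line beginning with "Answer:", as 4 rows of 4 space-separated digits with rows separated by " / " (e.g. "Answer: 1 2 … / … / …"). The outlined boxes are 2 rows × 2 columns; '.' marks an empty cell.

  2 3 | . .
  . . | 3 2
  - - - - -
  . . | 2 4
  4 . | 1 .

Step 1. [r3c2∈{1}] only 1 remains possible at r3c2, so r3c2=1.
Step 2. [r4c2∈{2}] r4c2 is down to just 2 ⇒ r4c2=2.
Step 3. [r4c4∈{3}] only 3 remains possible at r4c4 ⇒ r4c4=3.
Step 4. [r1c4∈{1}] r1c4's peers cover all but 1. So r1c4=1.
Step 5. [r2c2∈{4}] r2c2 has the single candidate 4. So r2c2=4.
Step 6. [r2c1∈{1}] r2c1's peers cover all but 1, so r2c1=1.
Step 7. [r3c1∈{3}] r3c1 has the single candidate 3, so r3c1=3.
Step 8. [r1c3∈{4}] r1c3 is down to just 4 ⇒ r1c3=4.

Answer: 2 3 4 1 / 1 4 3 2 / 3 1 2 4 / 4 2 1 3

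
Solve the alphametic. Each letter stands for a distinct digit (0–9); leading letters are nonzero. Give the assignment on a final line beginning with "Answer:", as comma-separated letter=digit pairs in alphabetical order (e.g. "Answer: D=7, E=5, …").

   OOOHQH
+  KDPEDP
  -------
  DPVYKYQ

Step 1. [col 1: H + P ≡ Q (mod 10)] column 1 (H + P ≡ Q (mod 10), carry-in 0) doesn't pin P yet; pick P=5 and continue. So P=5.
Step 2. [D] D is the leading digit of a 7-digit sum of two 6-digit numbers; the final carry is exactly 1, so D=1.
Step 3. [col 1: H + P ≡ Q (mod 10)] Q=2 is one option consistent with column 1 (H + P ≡ Q (mod 10), carry-in 0) — take it. So Q=2.
Step 4. [col 1: H + P ≡ Q (mod 10)] in column 1 we have H+P≡Q with carry-in 0; given P=5, Q=2 and digits 1,2,5 already taken and all letters distinct, that pins H to 7 ⇒ H=7.
Step 5. [col 2: Q + D ≡ Y (mod 10)] column 2 reads Q+D+carry(1)=Y with Q=2, D=1; with digits 1,2,5,7 already taken and all letters distinct, the only value for Y is 4. So Y=4.
Step 6. [col 3: H + E ≡ K (mod 10)] several values work for K in column 3 (H + E ≡ K (mod 10), carry-in 0); try K=6. So K=6.
Step 7. [col 3: H + E ≡ K (mod 10)] from column 3 (H=7, K=6, carry-in 0, digits 1,2,4,5,6,7 already taken and all letters distinct): E must equal 9. So E=9.
Step 8. [col 4: O + P ≡ Y (mod 10)] column 4 reads O+P+carry(1)=Y with P=5, Y=4; with digits 1,2,4,5,6,7,9 already taken and all letters distinct, the only value for O is 8. So O=8.
Step 9. [col 5: O + D ≡ V (mod 10)] column 5: given O=8, D=1, carry-in 1, and digits 1,2,4,5,6,7,8,9 already taken and all letters distinct, O+D≡V (mod 10) forces V=0. So V=0.

Answer: D=1, E=9, H=7, K=6, O=8, P=5, Q=2, V=0, Y=4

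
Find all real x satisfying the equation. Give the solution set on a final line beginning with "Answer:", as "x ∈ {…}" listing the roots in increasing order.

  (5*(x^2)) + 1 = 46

Step 1. [(5*(x^2)) + 1 = 46] the outer +1 inverts by subtracting 1. So sub: 5*(x^2) = 45.
Step 2. [5*(x^2) = 45] LHS = 5·(…); ÷5 both sides. So div: x^2 = 9.
Step 3. [x^2 = 9] LHS squared, RHS 9 ≥ 0: apply √ (±). So sqrt: x = 3 or -3.

Answer: x ∈ {-3, 3}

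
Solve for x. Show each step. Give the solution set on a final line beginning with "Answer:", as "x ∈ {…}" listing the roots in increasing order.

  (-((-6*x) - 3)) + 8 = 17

Step 1. [(-((-6*x) - 3)) + 8 = 17] the outer +8 inverts by subtracting 8. So sub: -((-6*x) - 3) = 9.
Step 2. [-((-6*x) - 3) = 9] LHS negated; negate both sides. So neg: (-6*x) - 3 = -9.
Step 3. [(-6*x) - 3 = -9] add 3: x sits inside (… - 3), so sub: -6*x = -6.
Step 4. [-6*x = -6] leading coefficient -6: divide by -6 ⇒ div: x = 1.

Answer: x ∈ {1}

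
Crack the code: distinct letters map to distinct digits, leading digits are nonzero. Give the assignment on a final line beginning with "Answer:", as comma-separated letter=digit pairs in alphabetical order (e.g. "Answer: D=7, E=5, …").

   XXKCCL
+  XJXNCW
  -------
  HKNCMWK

Step 1. [H] H is the leading digit of a 7-digit sum of two 6-digit numbers; the final carry is exactly 1 ⇒ H=1.
Step 2. [col 1: L + W ≡ K (mod 10)] no forcing yet in column 1 (carry-in 0); W=2 is free and consistent — try it ⇒ W=2.
Step 3. [col 1: L + W ≡ K (mod 10)] column 1 (L + W ≡ K (mod 10), carry-in 0) doesn't pin L yet; pick L=5 and continue ⇒ L=5.
Step 4. [col 1: L + W ≡ K (mod 10)] column 1 reads L+W+carry(0)=K with L=5, W=2; with digits 1,2,5 already taken and all letters distinct, the only value for K is 7, so K=7.
Step 5. [col 2: C + C ≡ W (mod 10)] in column 2 we have C+C≡W with carry-in 0; given W=2 and digits 1,2,5,7 already taken and all letters distinct, that pins C to 6 ⇒ C=6.
Step 6. [col 3: C + N ≡ M (mod 10)] from column 3 (C=6, carry-in 1, digits 1,2,5,6,7 already taken and all letters distinct): M must equal 0, so M=0.
Step 7. [col 3: C + N ≡ M (mod 10)] from column 3 (C=6, M=0, carry-in 1, digits 0,1,2,5,6,7 already taken and all letters distinct): N must equal 3. So N=3.
Step 8. [col 4: K + X ≡ C (mod 10)] in column 4 we have K+X≡C with carry-in 1; given K=7, C=6 and digits 0,1,2,3,5,6,7 already taken and all letters distinct, that pins X to 8, so X=8.
Step 9. [col 5: X + J ≡ N (mod 10)] from column 5 (X=8, N=3, carry-in 1, digits 0,1,2,3,5,6,7,8 already taken and all letters distinct): J must equal 4, so J=4.

Answer: C=6, H=1, J=4, K=7, L=5, M=0, N=3, W=2, X=8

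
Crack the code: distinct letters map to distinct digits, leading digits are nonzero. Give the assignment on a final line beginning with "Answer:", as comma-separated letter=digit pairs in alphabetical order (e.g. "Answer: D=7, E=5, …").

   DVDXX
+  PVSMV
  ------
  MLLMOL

Step 1. [col 1: X + V ≡ L (mod 10)] column 1 (X + V ≡ L (mod 10), carry-in 0) doesn't pin L yet; pick L=7 and continue. So L=7.
Step 2. [col 1: X + V ≡ L (mod 10)] several values work for X in column 1 (X + V ≡ L (mod 10), carry-in 0); try X=4, so X=4.
Step 3. [M] adding two 5-digit numbers gives at most 5+1 digits, and here it does — M is that final carry and must be 1, so M=1.
Step 4. [col 1: X + V ≡ L (mod 10)] in column 1 we have X+V≡L with carry-in 0; given X=4, L=7 and digits 1,4,7 already taken and all letters distinct, that pins V to 3. So V=3.
Step 5. [col 2: X + M ≡ O (mod 10)] column 2: given X=4, M=1, carry-in 0, and digits 1,3,4,7 already taken and all letters distinct, X+M≡O (mod 10) forces O=5, so O=5.
Step 6. [col 3: D + S ≡ M (mod 10)] D=9 is one option consistent with column 3 (D + S ≡ M (mod 10), carry-in 0) — take it. So D=9.
Step 7. [col 3: D + S ≡ M (mod 10)] in column 3 we have D+S≡M with carry-in 0; given D=9, M=1 and digits 1,3,4,5,7,9 already taken and all letters distinct, that pins S to 2, so S=2.
Step 8. [col 5: D + P ≡ L (mod 10)] in column 5 we have D+P≡L with carry-in 0; given D=9, L=7 and digits 1,2,3,4,5,7,9 already taken and all letters distinct, that pins P to 8, so P=8.

Answer: D=9, L=7, M=1, O=5, P=8, S=2, V=3, X=4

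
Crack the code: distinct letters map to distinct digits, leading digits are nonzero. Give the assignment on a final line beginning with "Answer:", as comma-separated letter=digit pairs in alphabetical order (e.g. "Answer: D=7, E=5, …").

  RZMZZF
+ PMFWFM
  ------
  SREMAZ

Step 1. [col 1: F + M ≡ Z (mod 10)] M=2 is one option consistent with column 1 (F + M ≡ Z (mod 10), carry-in 0) — take it. So M=2.
Step 2. [col 1: F + M ≡ Z (mod 10)] several values work for F in column 1 (F + M ≡ Z (mod 10), carry-in 0); try F=4, so F=4.
Step 3. [col 1: F + M ≡ Z (mod 10)] column 1: given F=4, M=2, carry-in 0, and digits 2,4 already taken and all letters distinct, F+M≡Z (mod 10) forces Z=6. So Z=6.
Step 4. [col 2: Z + F ≡ A (mod 10)] from column 2 (Z=6, F=4, carry-in 0, digits 2,4,6 already taken and all letters distinct): A must equal 0. So A=0.
Step 5. [col 3: Z + W ≡ M (mod 10)] in column 3 we have Z+W≡M with carry-in 1; given Z=6, M=2 and digits 0,2,4,6 already taken and all letters distinct, that pins W to 5. So W=5.
Step 6. [col 4: M + F ≡ E (mod 10)] from column 4 (M=2, F=4, carry-in 1, digits 0,2,4,5,6 already taken and all letters distinct): E must equal 7, so E=7.
Step 7. [col 5: Z + M ≡ R (mod 10)] column 5 reads Z+M+carry(0)=R with Z=6, M=2; with digits 0,2,4,5,6,7 already taken and all letters distinct, the only value for R is 8 ⇒ R=8.
Step 8. [col 6: R + P ≡ S (mod 10)] several values work for P in column 6 (R + P ≡ S (mod 10), carry-in 0); try P=1. So P=1.
Step 9. [col 6: R + P ≡ S (mod 10)] column 6: given R=8, P=1, carry-in 0, and digits 0,1,2,4,5,6,7,8 already taken and all letters distinct, R+P≡S (mod 10) forces S=9, so S=9.

Answer: A=0, E=7, F=4, M=2, P=1, R=8, S=9, W=5, Z=6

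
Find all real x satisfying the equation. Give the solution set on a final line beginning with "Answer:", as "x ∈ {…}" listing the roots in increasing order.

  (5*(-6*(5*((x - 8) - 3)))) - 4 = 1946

Step 1. [(5*(-6*(5*((x - 8) - 3)))) - 4 = 1946] add 4: x sits inside (… - 4), so sub: 5*(-6*(5*((x - 8) - 3))) = 1950.
Step 2. [5*(-6*(5*((x - 8) - 3))) = 1950] leading coefficient 5: divide by 5, so div: -6*(5*((x - 8) - 3)) = 390.
Step 3. [-6*(5*((x - 8) - 3)) = 390] -6 out front; divide by -6, so div: 5*((x - 8) - 3) = -65.
Step 4. [5*((x - 8) - 3) = -65] 5·(inner) — divide through by 5, so div: (x - 8) - 3 = -13.
Step 5. [(x - 8) - 3 = -13] 3 comes off first (add 3) ⇒ sub: x - 8 = -10.
Step 6. [x - 8 = -10] -8 is outermost — add 8 both sides, so sub: x = -2.

Answer: x ∈ {-2}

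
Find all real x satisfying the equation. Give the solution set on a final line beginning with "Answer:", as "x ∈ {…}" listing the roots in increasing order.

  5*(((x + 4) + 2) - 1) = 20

Step 1. [5*(((x + 4) + 2) - 1) = 20] leading coefficient 5: divide by 5 ⇒ div: ((x + 4) + 2) - 1 = 4.
Step 2. [((x + 4) + 2) - 1 = 4] peel the -1: add 1 from each side. So sub: (x + 4) + 2 = 5.
Step 3. [(x + 4) + 2 = 5] the outer +2 inverts by subtracting 2 ⇒ sub: x + 4 = 3.
Step 4. [x + 4 = 3] 4 comes off first (subtract 4). So sub: x = -1.

Answer: x ∈ {-1}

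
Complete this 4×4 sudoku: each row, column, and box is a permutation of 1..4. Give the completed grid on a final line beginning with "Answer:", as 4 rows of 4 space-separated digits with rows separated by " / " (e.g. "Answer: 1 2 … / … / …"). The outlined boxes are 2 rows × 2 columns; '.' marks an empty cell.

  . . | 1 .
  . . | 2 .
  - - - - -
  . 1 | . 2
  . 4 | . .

Step 1. [r2c2∈{3}] only 3 remains possible at r2c2. So r2c2=3.
Step 2. [r4c3∈{3}] r4c3 has the single candidate 3. So r4c3=3.
Step 3. [r2c4∈{4}] only 4 remains possible at r2c4, so r2c4=4.
Step 4. [r1c1∈{2,4}] 4 has one home in row 1: r1c1. So r1c1=4.
Step 5. [r4c1∈{2}] nothing but 2 survives at r4c1, so r4c1=2.
Step 6. [r1c2∈{2}] r1c2's peers cover all but 2, so r1c2=2.
Step 7. [r1c4∈{3}] only 3 remains possible at r1c4, so r1c4=3.
Step 8. [r4c4∈{1}] r4c4 has the single candidate 1, so r4c4=1.
Step 9. [r2c1∈{1}] r2c1 has the single candidate 1 ⇒ r2c1=1.
Step 10. [r3c1∈{3}] only 3 remains possible at r3c1. So r3c1=3.
Step 11. [r3c3∈{4}] r3c3's peers cover all but 4, so r3c3=4.

Answer: 4 2 1 3 / 1 3 2 4 / 3 1 4 2 / 2 4 3 1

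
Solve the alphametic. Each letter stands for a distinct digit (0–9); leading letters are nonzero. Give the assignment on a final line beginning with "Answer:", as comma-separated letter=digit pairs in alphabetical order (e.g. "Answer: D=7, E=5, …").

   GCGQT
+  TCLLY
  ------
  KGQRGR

Step 1. [K] adding two 5-digit numbers gives at most 5+1 digits, and here it does — K is that final carry and must be 1 ⇒ K=1.
Step 2. [col 1: T + Y ≡ R (mod 10)] Y=8 is one option consistent with column 1 (T + Y ≡ R (mod 10), carry-in 0) — take it ⇒ Y=8.
Step 3. [col 1: T + Y ≡ R (mod 10)] column 1 (T + Y ≡ R (mod 10), carry-in 0) doesn't pin R yet; pick R=7 and continue ⇒ R=7.
Step 4. [col 1: T + Y ≡ R (mod 10)] in column 1 we have T+Y≡R with carry-in 0; given Y=8, R=7 and digits 1,7,8 already taken and all letters distinct, that pins T to 9 ⇒ T=9.
Step 5. [col 2: Q + L ≡ G (mod 10)] L=3 is one option consistent with column 2 (Q + L ≡ G (mod 10), carry-in 1) — take it, so L=3.
Step 6. [col 2: Q + L ≡ G (mod 10)] column 2 (Q + L ≡ G (mod 10), carry-in 1) doesn't pin G yet; pick G=4 and continue ⇒ G=4.
Step 7. [col 2: Q + L ≡ G (mod 10)] in column 2 we have Q+L≡G with carry-in 1; given L=3, G=4 and digits 1,3,4,7,8,9 already taken and all letters distinct, that pins Q to 0. So Q=0.
Step 8. [col 4: C + C ≡ Q (mod 10)] column 4 reads C+C+carry(0)=Q with Q=0; with digits 0,1,3,4,7,8,9 already taken and all letters distinct, the only value for C is 5, so C=5.

Answer: C=5, G=4, K=1, L=3, Q=0, R=7, T=9, Y=8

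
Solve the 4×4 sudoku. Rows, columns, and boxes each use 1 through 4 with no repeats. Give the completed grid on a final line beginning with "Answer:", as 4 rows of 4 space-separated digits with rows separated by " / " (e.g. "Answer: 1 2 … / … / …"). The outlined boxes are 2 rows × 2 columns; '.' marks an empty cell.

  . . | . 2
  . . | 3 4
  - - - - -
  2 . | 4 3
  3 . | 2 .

Step 1. [r3c2∈{1}] r3c2 has the single candidate 1 ⇒ r3c2=1.
Step 2. [r1c1∈{1,4}] across col 1, 4 lands solely at r1c1 ⇒ r1c1=4.
Step 3. [r1c2∈{3}] r1c2's peers cover all but 3. So r1c2=3.
Step 4. [r4c4∈{1}] r4c4 is down to just 1, so r4c4=1.
Step 5. [r2c2∈{2}] nothing but 2 survives at r2c2 ⇒ r2c2=2.
Step 6. [r2c1∈{1}] r2c1 has the single candidate 1 ⇒ r2c1=1.
Step 7. [r1c3∈{1}] r1c3 has the single candidate 1 ⇒ r1c3=1.
Step 8. [r4c2∈{4}] nothing but 4 survives at r4c2, so r4c2=4.

Answer: 4 3 1 2 / 1 2 3 4 / 2 1 4 3 / 3 4 2 1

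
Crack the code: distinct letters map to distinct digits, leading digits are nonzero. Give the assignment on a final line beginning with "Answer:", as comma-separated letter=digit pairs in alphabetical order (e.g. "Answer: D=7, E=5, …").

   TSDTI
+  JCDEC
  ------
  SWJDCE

Step 1. [col 1: I + C ≡ E (mod 10)] column 1 (I + C ≡ E (mod 10), carry-in 0) doesn't pin C yet; pick C=8 and continue ⇒ C=8.
Step 2. [col 1: I + C ≡ E (mod 10)] E=4 is one option consistent with column 1 (I + C ≡ E (mod 10), carry-in 0) — take it, so E=4.
Step 3. [col 1: I + C ≡ E (mod 10)] from column 1 (C=8, E=4, carry-in 0, digits 4,8 already taken and all letters distinct): I must equal 6 ⇒ I=6.
Step 4. [S] the sum has 6 digits but both addends have 5; that extra leading digit S is the final carry, namely 1, so S=1.
Step 5. [col 2: T + E ≡ C (mod 10)] column 2: given E=4, C=8, carry-in 1, and digits 1,4,6,8 already taken and all letters distinct, T+E≡C (mod 10) forces T=3. So T=3.
Step 6. [col 3: D + D ≡ D (mod 10)] column 3 reads D+D+carry(0)=D with nothing yet; with digits 1,3,4,6,8 already taken and all letters distinct, the only value for D is 0 ⇒ D=0.
Step 7. [col 4: S + C ≡ J (mod 10)] in column 4 we have S+C≡J with carry-in 0; given S=1, C=8 and digits 0,1,3,4,6,8 already taken and all letters distinct, that pins J to 9, so J=9.
Step 8. [col 5: T + J ≡ W (mod 10)] column 5 reads T+J+carry(0)=W with T=3, J=9; with digits 0,1,3,4,6,8,9 already taken and all letters distinct, the only value for W is 2 ⇒ W=2.

Answer: C=8, D=0, E=4, I=6, J=9, S=1, T=3, W=2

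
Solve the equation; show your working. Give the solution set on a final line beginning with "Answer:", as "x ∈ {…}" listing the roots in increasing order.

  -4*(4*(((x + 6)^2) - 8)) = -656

Step 1. [-4*(4*(((x + 6)^2) - 8)) = -656] leading coefficient -4: divide by -4. So div: 4*(((x + 6)^2) - 8) = 164.
Step 2. [4*(((x + 6)^2) - 8) = 164] leading coefficient 4: divide by 4, so div: ((x + 6)^2) - 8 = 41.
Step 3. [((x + 6)^2) - 8 = 41] 8 comes off first (add 8) ⇒ sub: (x + 6)^2 = 49.
Step 4. [(x + 6)^2 = 49] √ both sides: 49 ≥ 0 gives two branches ⇒ sqrt: x + 6 = 7 or -7.
Step 5. [x + 6 = 7 or -7] the outer +6 inverts by subtracting 6, so sub: x = 1 or -13.

Answer: x ∈ {-13, 1}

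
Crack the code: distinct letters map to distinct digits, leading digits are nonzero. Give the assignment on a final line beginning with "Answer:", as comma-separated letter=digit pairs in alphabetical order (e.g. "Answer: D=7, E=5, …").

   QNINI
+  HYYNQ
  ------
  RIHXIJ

Step 1. [col 1: I + Q ≡ J (mod 10)] I=3 is one option consistent with column 1 (I + Q ≡ J (mod 10), carry-in 0) — take it, so I=3.
Step 2. [col 1: I + Q ≡ J (mod 10)] no forcing yet in column 1 (carry-in 0); Q=7 is free and consistent — try it ⇒ Q=7.
Step 3. [col 1: I + Q ≡ J (mod 10)] in column 1 we have I+Q≡J with carry-in 0; given I=3, Q=7 and digits 3,7 already taken and all letters distinct, that pins J to 0. So J=0.
Step 4. [col 2: N + N ≡ I (mod 10)] several values work for N in column 2 (N + N ≡ I (mod 10), carry-in 1); try N=6, so N=6.
Step 5. [col 3: I + Y ≡ X (mod 10)] no forcing yet in column 3 (carry-in 1); X=2 is free and consistent — try it, so X=2.
Step 6. [R] the sum has 6 digits but both addends have 5; that extra leading digit R is the final carry, namely 1, so R=1.
Step 7. [col 3: I + Y ≡ X (mod 10)] column 3: given I=3, X=2, carry-in 1, and digits 0,1,2,3,6,7 already taken and all letters distinct, I+Y≡X (mod 10) forces Y=8. So Y=8.
Step 8. [col 4: N + Y ≡ H (mod 10)] column 4: given N=6, Y=8, carry-in 1, and digits 0,1,2,3,6,7,8 already taken and all letters distinct, N+Y≡H (mod 10) forces H=5. So H=5.

Answer: H=5, I=3, J=0, N=6, Q=7, R=1, X=2, Y=8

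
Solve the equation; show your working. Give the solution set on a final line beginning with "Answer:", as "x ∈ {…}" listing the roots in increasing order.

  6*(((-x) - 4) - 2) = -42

Step 1. [6*(((-x) - 4) - 2) = -42] LHS = 6·(…); ÷6 both sides. So div: ((-x) - 4) - 2 = -7.
Step 2. [((-x) - 4) - 2 = -7] 2 comes off first (add 2) ⇒ sub: (-x) - 4 = -5.
Step 3. [(-x) - 4 = -5] -4 is outermost — add 4 both sides ⇒ sub: -x = -1.
Step 4. [-x = -1] flip signs both sides, so neg: x = 1.

Answer: x ∈ {1}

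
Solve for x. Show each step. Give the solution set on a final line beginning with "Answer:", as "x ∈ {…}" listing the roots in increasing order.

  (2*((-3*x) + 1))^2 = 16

Step 1. [(2*((-3*x) + 1))^2 = 16] LHS squared, RHS 16 ≥ 0: apply √ (±), so sqrt: 2*((-3*x) + 1) = 4 or -4.
Step 2. [2*((-3*x) + 1) = 4 or -4] LHS = 2·(…); ÷2 both sides ⇒ div: (-3*x) + 1 = 2 or -2.
Step 3. [(-3*x) + 1 = 2 or -2] peel the +1: subtract 1 from each side ⇒ sub: -3*x = 1 or -3.
Step 4. [-3*x = 1 or -3] divide by the outer -3, so div: x = -1/3 or 1.

Answer: x ∈ {-1/3, 1}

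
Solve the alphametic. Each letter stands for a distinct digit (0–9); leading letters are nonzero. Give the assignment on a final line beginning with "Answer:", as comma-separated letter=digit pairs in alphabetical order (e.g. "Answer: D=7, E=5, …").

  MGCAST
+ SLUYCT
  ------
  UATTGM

Step 1. [col 1: T + T ≡ M (mod 10)] no forcing yet in column 1 (carry-in 0); M=4 is free and consistent — try it ⇒ M=4.
Step 2. [col 1: T + T ≡ M (mod 10)] several values work for T in column 1 (T + T ≡ M (mod 10), carry-in 0); try T=7, so T=7.
Step 3. [col 2: S + C ≡ G (mod 10)] several values work for G in column 2 (S + C ≡ G (mod 10), carry-in 1); try G=3 ⇒ G=3.
Step 4. [col 2: S + C ≡ G (mod 10)] C=0 is one option consistent with column 2 (S + C ≡ G (mod 10), carry-in 1) — take it ⇒ C=0.
Step 5. [col 2: S + C ≡ G (mod 10)] column 2 reads S+C+carry(1)=G with C=0, G=3; with digits 0,3,4,7 already taken and all letters distinct, the only value for S is 2. So S=2.
Step 6. [col 3: A + Y ≡ T (mod 10)] A=8 is one option consistent with column 3 (A + Y ≡ T (mod 10), carry-in 0) — take it, so A=8.
Step 7. [col 3: A + Y ≡ T (mod 10)] column 3 reads A+Y+carry(0)=T with A=8, T=7; with digits 0,2,3,4,7,8 already taken and all letters distinct, the only value for Y is 9. So Y=9.
Step 8. [col 4: C + U ≡ T (mod 10)] column 4 reads C+U+carry(1)=T with C=0, T=7; with digits 0,2,3,4,7,8,9 already taken and all letters distinct, the only value for U is 6. So U=6.
Step 9. [col 5: G + L ≡ A (mod 10)] from column 5 (G=3, A=8, carry-in 0, digits 0,2,3,4,6,7,8,9 already taken and all letters distinct): L must equal 5 ⇒ L=5.

Answer: A=8, C=0, G=3, L=5, M=4, S=2, T=7, U=6, Y=9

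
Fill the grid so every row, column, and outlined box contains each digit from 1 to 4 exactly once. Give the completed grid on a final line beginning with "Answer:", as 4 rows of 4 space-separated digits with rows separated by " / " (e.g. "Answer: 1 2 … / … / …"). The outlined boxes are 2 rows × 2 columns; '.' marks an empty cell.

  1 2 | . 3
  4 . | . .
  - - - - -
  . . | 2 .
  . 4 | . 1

Step 1. [r3c1∈{3}] r3c1 is down to just 3 ⇒ r3c1=3.
Step 2. [r1c3∈{4}] only 4 remains possible at r1c3, so r1c3=4.
Step 3. [r2c2∈{3}] r2c2's peers cover all but 3, so r2c2=3.
Step 4. [r4c3∈{3}] r4c3 is down to just 3, so r4c3=3.
Step 5. [r2c3∈{1}] r2c3 has the single candidate 1, so r2c3=1.
Step 6. [r2c4∈{2}] r2c4 is down to just 2 ⇒ r2c4=2.
Step 7. [r3c2∈{1}] r3c2's peers cover all but 1 ⇒ r3c2=1.
Step 8. [r4c1∈{2}] r4c1 is down to just 2 ⇒ r4c1=2.
Step 9. [r3c4∈{4}] nothing but 4 survives at r3c4. So r3c4=4.

Answer: 1 2 4 3 / 4 3 1 2 / 3 1 2 4 / 2 4 3 1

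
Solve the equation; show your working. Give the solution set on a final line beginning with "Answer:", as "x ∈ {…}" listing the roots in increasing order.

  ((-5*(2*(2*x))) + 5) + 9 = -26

Step 1. [((-5*(2*(2*x))) + 5) + 9 = -26] subtract 9: x sits inside (… + 9), so sub: (-5*(2*(2*x))) + 5 = -35.
Step 2. [(-5*(2*(2*x))) + 5 = -35] -5 | LHS and -5 | -35: pull -5 out, so factor: (2*(2*x)) - 1 = 7.
Step 3. [(2*(2*x)) - 1 = 7] add 1: x sits inside (… - 1). So sub: 2*(2*x) = 8.
Step 4. [2*(2*x) = 8] leading coefficient 2: divide by 2, so div: 2*x = 4.
Step 5. [2*x = 4] 2·(inner) — divide through by 2. So div: x = 2.

Answer: x ∈ {2}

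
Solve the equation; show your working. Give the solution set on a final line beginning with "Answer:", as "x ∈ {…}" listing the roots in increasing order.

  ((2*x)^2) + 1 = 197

Step 1. [((2*x)^2) + 1 = 197] +1 is outermost — subtract 1 both sides. So sub: (2*x)^2 = 196.
Step 2. [(2*x)^2 = 196] √ both sides: 196 ≥ 0 gives two branches ⇒ sqrt: 2*x = 14 or -14.
Step 3. [2*x = 14 or -14] LHS = 2·(…); ÷2 both sides, so div: x = 7 or -7.

Answer: x ∈ {-7, 7}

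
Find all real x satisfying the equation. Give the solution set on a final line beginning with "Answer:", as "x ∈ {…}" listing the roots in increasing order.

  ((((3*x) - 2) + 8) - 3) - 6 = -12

Step 1. [((((3*x) - 2) + 8) - 3) - 6 = -12] add 6: x sits inside (… - 6) ⇒ sub: (((3*x) - 2) + 8) - 3 = -6.
Step 2. [(((3*x) - 2) + 8) - 3 = -6] add 3: x sits inside (… - 3). So sub: ((3*x) - 2) + 8 = -3.
Step 3. [((3*x) - 2) + 8 = -3] +8 is outermost — subtract 8 both sides. So sub: (3*x) - 2 = -11.
Step 4. [(3*x) - 2 = -11] add 2: x sits inside (… - 2), so sub: 3*x = -9.
Step 5. [3*x = -9] divide by the outer 3, so div: x = -3.

Answer: x ∈ {-3}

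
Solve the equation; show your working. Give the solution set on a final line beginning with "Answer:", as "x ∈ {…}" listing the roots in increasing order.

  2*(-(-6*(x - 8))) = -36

Step 1. [2*(-(-6*(x - 8))) = -36] leading coefficient 2: divide by 2, so div: -(-6*(x - 8)) = -18.
Step 2. [-(-6*(x - 8)) = -18] leading − — multiply by −1 ⇒ neg: -6*(x - 8) = 18.
Step 3. [-6*(x - 8) = 18] divide by the outer -6. So div: x - 8 = -3.
Step 4. [x - 8 = -3] peel the -8: add 8 from each side. So sub: x = 5.

Answer: x ∈ {5}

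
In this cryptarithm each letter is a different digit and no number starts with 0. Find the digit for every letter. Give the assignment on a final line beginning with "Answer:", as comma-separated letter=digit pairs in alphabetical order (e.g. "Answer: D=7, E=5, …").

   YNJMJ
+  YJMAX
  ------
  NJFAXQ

Step 1. [N] N is the leading digit of a 6-digit sum of two 5-digit numbers; the final carry is exactly 1. So N=1.
Step 2. [col 1: J + X ≡ Q (mod 10)] several values work for X in column 1 (J + X ≡ Q (mod 10), carry-in 0); try X=9 ⇒ X=9.
Step 3. [col 1: J + X ≡ Q (mod 10)] Q=3 is one option consistent with column 1 (J + X ≡ Q (mod 10), carry-in 0) — take it. So Q=3.
Step 4. [col 1: J + X ≡ Q (mod 10)] from column 1 (X=9, Q=3, carry-in 0, digits 1,3,9 already taken and all letters distinct): J must equal 4 ⇒ J=4.
Step 5. [col 2: M + A ≡ X (mod 10)] no forcing yet in column 2 (carry-in 1); A=6 is free and consistent — try it ⇒ A=6.
Step 6. [col 2: M + A ≡ X (mod 10)] column 2 reads M+A+carry(1)=X with A=6, X=9; with digits 1,3,4,6,9 already taken and all letters distinct, the only value for M is 2 ⇒ M=2.
Step 7. [col 4: N + J ≡ F (mod 10)] column 4 reads N+J+carry(0)=F with N=1, J=4; with digits 1,2,3,4,6,9 already taken and all letters distinct, the only value for F is 5, so F=5.
Step 8. [col 5: Y + Y ≡ J (mod 10)] from column 5 (J=4, carry-in 0, digits 1,2,3,4,5,6,9 already taken and all letters distinct): Y must equal 7 ⇒ Y=7.

Answer: A=6, F=5, J=4, M=2, N=1, Q=3, X=9, Y=7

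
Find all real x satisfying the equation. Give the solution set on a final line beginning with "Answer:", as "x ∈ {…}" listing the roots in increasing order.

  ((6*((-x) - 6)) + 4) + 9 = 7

Step 1. [((6*((-x) - 6)) + 4) + 9 = 7] peel the +9: subtract 9 from each side. So sub: (6*((-x) - 6)) + 4 = -2.
Step 2. [(6*((-x) - 6)) + 4 = -2] subtract 4: x sits inside (… + 4) ⇒ sub: 6*((-x) - 6) = -6.
Step 3. [6*((-x) - 6) = -6] 6 out front; divide by 6, so div: (-x) - 6 = -1.
Step 4. [(-x) - 6 = -1] -6 is outermost — add 6 both sides, so sub: -x = 5.
Step 5. [-x = 5] LHS negated; negate both sides, so neg: x = -5.

Answer: x ∈ {-5}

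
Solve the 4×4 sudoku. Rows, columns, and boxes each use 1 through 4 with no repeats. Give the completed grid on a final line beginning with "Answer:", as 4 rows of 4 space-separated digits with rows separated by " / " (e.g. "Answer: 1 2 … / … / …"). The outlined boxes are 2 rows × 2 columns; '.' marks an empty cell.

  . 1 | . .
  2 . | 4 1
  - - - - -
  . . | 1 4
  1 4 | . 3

Step 1. [r1c3∈{2,3}] across col 3, 3 lands solely at r1c3 ⇒ r1c3=3.
Step 2. [r3c1∈{3}] only 3 remains possible at r3c1, so r3c1=3.
Step 3. [r1c4∈{2}] r1c4 has the single candidate 2 ⇒ r1c4=2.
Step 4. [r1c1∈{4}] only 4 remains possible at r1c1 ⇒ r1c1=4.
Step 5. [r3c2∈{2}] r3c2 has the single candidate 2, so r3c2=2.
Step 6. [r2c2∈{3}] nothing but 3 survives at r2c2. So r2c2=3.
Step 7. [r4c3∈{2}] nothing but 2 survives at r4c3 ⇒ r4c3=2.

Answer: 4 1 3 2 / 2 3 4 1 / 3 2 1 4 / 1 4 2 3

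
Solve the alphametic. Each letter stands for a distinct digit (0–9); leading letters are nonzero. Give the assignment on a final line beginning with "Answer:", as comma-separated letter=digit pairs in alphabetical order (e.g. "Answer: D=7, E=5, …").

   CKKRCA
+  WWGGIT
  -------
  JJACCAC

Step 1. [J] the sum has 7 digits but both addends have 6; that extra leading digit J is the final carry, namely 1. So J=1.
Step 2. [col 1: A + T ≡ C (mod 10)] column 1 (A + T ≡ C (mod 10), carry-in 0) doesn't pin T yet; pick T=9 and continue. So T=9.
Step 3. [col 1: A + T ≡ C (mod 10)] no forcing yet in column 1 (carry-in 0); C=2 is free and consistent — try it ⇒ C=2.
Step 4. [col 1: A + T ≡ C (mod 10)] from column 1 (T=9, C=2, carry-in 0, digits 1,2,9 already taken and all letters distinct): A must equal 3. So A=3.
Step 5. [col 2: C + I ≡ A (mod 10)] column 2: given C=2, A=3, carry-in 1, and digits 1,2,3,9 already taken and all letters distinct, C+I≡A (mod 10) forces I=0, so I=0.
Step 6. [col 3: R + G ≡ C (mod 10)] R=5 is one option consistent with column 3 (R + G ≡ C (mod 10), carry-in 0) — take it, so R=5.
Step 7. [col 3: R + G ≡ C (mod 10)] column 3: given R=5, C=2, carry-in 0, and digits 0,1,2,3,5,9 already taken and all letters distinct, R+G≡C (mod 10) forces G=7 ⇒ G=7.
Step 8. [col 4: K + G ≡ C (mod 10)] from column 4 (G=7, C=2, carry-in 1, digits 0,1,2,3,5,7,9 already taken and all letters distinct): K must equal 4, so K=4.
Step 9. [col 5: K + W ≡ A (mod 10)] from column 5 (K=4, A=3, carry-in 1, digits 0,1,2,3,4,5,7,9 already taken and all letters distinct): W must equal 8. So W=8.

Answer: A=3, C=2, G=7, I=0, J=1, K=4, R=5, T=9, W=8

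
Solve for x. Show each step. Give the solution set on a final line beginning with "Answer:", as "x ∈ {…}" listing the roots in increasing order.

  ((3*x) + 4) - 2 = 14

Step 1. [((3*x) + 4) - 2 = 14] -2 is outermost — add 2 both sides ⇒ sub: (3*x) + 4 = 16.
Step 2. [(3*x) + 4 = 16] the outer +4 inverts by subtracting 4. So sub: 3*x = 12.
Step 3. [3*x = 12] 3 out front; divide by 3 ⇒ div: x = 4.

Answer: x ∈ {4}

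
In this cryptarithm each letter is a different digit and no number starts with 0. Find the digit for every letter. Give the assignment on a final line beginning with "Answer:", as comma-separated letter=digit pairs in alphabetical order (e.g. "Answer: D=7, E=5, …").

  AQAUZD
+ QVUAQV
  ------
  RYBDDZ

Step 1. [col 1: D + V ≡ Z (mod 10)] several values work for D in column 1 (D + V ≡ Z (mod 10), carry-in 0); try D=4. So D=4.
Step 2. [col 1: D + V ≡ Z (mod 10)] column 1 (D + V ≡ Z (mod 10), carry-in 0) doesn't pin Z yet; pick Z=1 and continue. So Z=1.
Step 3. [col 1: D + V ≡ Z (mod 10)] column 1 reads D+V+carry(0)=Z with D=4, Z=1; with digits 1,4 already taken and all letters distinct, the only value for V is 7. So V=7.
Step 4. [col 2: Z + Q ≡ D (mod 10)] in column 2 we have Z+Q≡D with carry-in 1; given Z=1, D=4 and digits 1,4,7 already taken and all letters distinct, that pins Q to 2, so Q=2.
Step 5. [col 3: U + A ≡ D (mod 10)] column 3 (U + A ≡ D (mod 10), carry-in 0) doesn't pin A yet; pick A=6 and continue, so A=6.
Step 6. [col 3: U + A ≡ D (mod 10)] column 3: given A=6, D=4, carry-in 0, and digits 1,2,4,6,7 already taken and all letters distinct, U+A≡D (mod 10) forces U=8. So U=8.
Step 7. [col 4: A + U ≡ B (mod 10)] column 4: given A=6, U=8, carry-in 1, and digits 1,2,4,6,7,8 already taken and all letters distinct, A+U≡B (mod 10) forces B=5, so B=5.
Step 8. [col 5: Q + V ≡ Y (mod 10)] column 5: given Q=2, V=7, carry-in 1, and digits 1,2,4,5,6,7,8 already taken and all letters distinct, Q+V≡Y (mod 10) forces Y=0 ⇒ Y=0.
Step 9. [col 6: A + Q ≡ R (mod 10)] from column 6 (A=6, Q=2, carry-in 1, digits 0,1,2,4,5,6,7,8 already taken and all letters distinct): R must equal 9 ⇒ R=9.

Answer: A=6, B=5, D=4, Q=2, R=9, U=8, V=7, Y=0, Z=1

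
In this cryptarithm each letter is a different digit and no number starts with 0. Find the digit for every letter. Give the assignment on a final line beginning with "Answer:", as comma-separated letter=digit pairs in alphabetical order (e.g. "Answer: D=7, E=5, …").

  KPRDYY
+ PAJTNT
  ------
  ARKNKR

Step 1. [col 1: Y + T ≡ R (mod 10)] column 1 (Y + T ≡ R (mod 10), carry-in 0) doesn't pin T yet; pick T=4 and continue ⇒ T=4.
Step 2. [col 1: Y + T ≡ R (mod 10)] no forcing yet in column 1 (carry-in 0); R=1 is free and consistent — try it ⇒ R=1.
Step 3. [col 1: Y + T ≡ R (mod 10)] from column 1 (T=4, R=1, carry-in 0, digits 1,4 already taken and all letters distinct): Y must equal 7. So Y=7.
Step 4. [col 2: Y + N ≡ K (mod 10)] column 2 (Y + N ≡ K (mod 10), carry-in 1) doesn't pin K yet; pick K=6 and continue ⇒ K=6.
Step 5. [col 2: Y + N ≡ K (mod 10)] from column 2 (Y=7, K=6, carry-in 1, digits 1,4,6,7 already taken and all letters distinct): N must equal 8, so N=8.
Step 6. [col 3: D + T ≡ N (mod 10)] from column 3 (T=4, N=8, carry-in 1, digits 1,4,6,7,8 already taken and all letters distinct): D must equal 3 ⇒ D=3.
Step 7. [col 4: R + J ≡ K (mod 10)] column 4 reads R+J+carry(0)=K with R=1, K=6; with digits 1,3,4,6,7,8 already taken and all letters distinct, the only value for J is 5, so J=5.
Step 8. [col 5: P + A ≡ R (mod 10)] no forcing yet in column 5 (carry-in 0); P=2 is free and consistent — try it, so P=2.
Step 9. [col 5: P + A ≡ R (mod 10)] in column 5 we have P+A≡R with carry-in 0; given P=2, R=1 and digits 1,2,3,4,5,6,7,8 already taken and all letters distinct, that pins A to 9, so A=9.

Answer: A=9, D=3, J=5, K=6, N=8, P=2, R=1, T=4, Y=7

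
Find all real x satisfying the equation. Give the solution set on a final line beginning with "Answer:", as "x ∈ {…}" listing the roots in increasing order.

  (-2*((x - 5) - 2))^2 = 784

Step 1. [(-2*((x - 5) - 2))^2 = 784] 784 ≥ 0, LHS is (·)² — take ±√ ⇒ sqrt: -2*((x - 5) - 2) = 28 or -28.
Step 2. [-2*((x - 5) - 2) = 28 or -28] divide by the outer -2 ⇒ div: (x - 5) - 2 = -14 or 14.
Step 3. [(x - 5) - 2 = -14 or 14] -2 is outermost — add 2 both sides, so sub: x - 5 = -12 or 16.
Step 4. [x - 5 = -12 or 16] -5 is outermost — add 5 both sides, so sub: x = -7 or 21.

Answer: x ∈ {-7, 21}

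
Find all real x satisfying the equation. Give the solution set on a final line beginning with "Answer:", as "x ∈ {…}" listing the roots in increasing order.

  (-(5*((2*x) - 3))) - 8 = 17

Step 1. [(-(5*((2*x) - 3))) - 8 = 17] peel the -8: add 8 from each side ⇒ sub: -(5*((2*x) - 3)) = 25.
Step 2. [-(5*((2*x) - 3)) = 25] LHS negated; negate both sides ⇒ neg: 5*((2*x) - 3) = -25.
Step 3. [5*((2*x) - 3) = -25] divide by the outer 5, so div: (2*x) - 3 = -5.
Step 4. [(2*x) - 3 = -5] -3 is outermost — add 3 both sides. So sub: 2*x = -2.
Step 5. [2*x = -2] LHS = 2·(…); ÷2 both sides, so div: x = -1.

Answer: x ∈ {-1}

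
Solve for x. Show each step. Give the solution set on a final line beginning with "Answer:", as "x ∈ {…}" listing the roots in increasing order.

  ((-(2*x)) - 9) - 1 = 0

Step 1. [((-(2*x)) - 9) - 1 = 0] peel the -1: add 1 from each side, so sub: (-(2*x)) - 9 = 1.
Step 2. [(-(2*x)) - 9 = 1] the outer -9 inverts by adding 9. So sub: -(2*x) = 10.
Step 3. [-(2*x) = 10] flip signs both sides, so neg: 2*x = -10.
Step 4. [2*x = -10] 2·(inner) — divide through by 2 ⇒ div: x = -5.

Answer: x ∈ {-5}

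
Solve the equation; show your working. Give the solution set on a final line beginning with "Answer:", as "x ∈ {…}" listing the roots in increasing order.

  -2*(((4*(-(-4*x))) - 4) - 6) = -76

Step 1. [-2*(((4*(-(-4*x))) - 4) - 6) = -76] -2·(inner) — divide through by -2. So div: ((4*(-(-4*x))) - 4) - 6 = 38.
Step 2. [((4*(-(-4*x))) - 4) - 6 = 38] peel the -6: add 6 from each side, so sub: (4*(-(-4*x))) - 4 = 44.
Step 3. [(4*(-(-4*x))) - 4 = 44] peel the -4: add 4 from each side, so sub: 4*(-(-4*x)) = 48.
Step 4. [4*(-(-4*x)) = 48] leading coefficient 4: divide by 4, so div: -(-4*x) = 12.
Step 5. [-(-4*x) = 12] leading − — multiply by −1. So neg: -4*x = -12.
Step 6. [-4*x = -12] leading coefficient -4: divide by -4 ⇒ div: x = 3.

Answer: x ∈ {3}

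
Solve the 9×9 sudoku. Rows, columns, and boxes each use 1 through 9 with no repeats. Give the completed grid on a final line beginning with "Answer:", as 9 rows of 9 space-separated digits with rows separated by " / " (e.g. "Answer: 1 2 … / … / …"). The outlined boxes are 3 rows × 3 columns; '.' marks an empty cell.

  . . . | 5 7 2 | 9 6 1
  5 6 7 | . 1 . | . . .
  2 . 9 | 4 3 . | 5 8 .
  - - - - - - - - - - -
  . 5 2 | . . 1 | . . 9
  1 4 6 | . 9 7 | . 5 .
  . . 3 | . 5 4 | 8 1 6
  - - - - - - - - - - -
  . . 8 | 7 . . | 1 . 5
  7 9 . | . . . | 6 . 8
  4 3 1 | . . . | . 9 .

Step 1. [r5c4∈{2,3,8}] across row 5, 8 lands solely at r5c4, so r5c4=8.
Step 2. [r4c4∈{3,6}] 3 has one home in box 5: r4c4. So r4c4=3.
Step 3. [r9c4∈{2,6}] in col 4, 6 fits only at r9c4. So r9c4=6.
Step 4. [r2c9∈{2,3,4}] col 9 places 4 nowhere but r2c9 ⇒ r2c9=4.
Step 5. [r9c5∈{2,8}] across col 5, 8 lands solely at r9c5. So r9c5=8.
Step 6. [r4c8∈{4,7}] in col 8, 7 fits only at r4c8. So r4c8=7.
Step 7. [r7c6∈{3,9}] 9 has one home in row 7: r7c6, so r7c6=9.
Step 8. [r7c8∈{2,3,4}] 3 has one home in row 7: r7c8, so r7c8=3.
Step 9. [r7c5∈{2,4}] row 7 places 4 nowhere but r7c5. So r7c5=4.
Step 10. [r2c8∈{2}] nothing but 2 survives at r2c8 ⇒ r2c8=2.
Step 11. [r9c7∈{2,7}] in col 7, 7 fits only at r9c7. So r9c7=7.
Step 12. [r5c7∈{2,3}] col 7 places 2 nowhere but r5c7 ⇒ r5c7=2.
Step 13. [r1c1∈{3,8}] 3 has one home in row 1: r1c1, so r1c1=3.
Step 14. [r8c4∈{1,2}] across row 8, 1 lands solely at r8c4, so r8c4=1.
Step 15. [r8c6∈{3,5}] 3 has one home in row 8: r8c6 ⇒ r8c6=3.
Step 16. [r9c6∈{5}] r9c6's peers cover all but 5. So r9c6=5.
Step 17. [r7c2∈{2}] r7c2's peers cover all but 2, so r7c2=2.
Step 18. [r7c1∈{6}] only 6 remains possible at r7c1. So r7c1=6.
Step 19. [r6c1∈{9}] nothing but 9 survives at r6c1, so r6c1=9.
Step 20. [r4c5∈{6}] r4c5 is down to just 6 ⇒ r4c5=6.
Step 21. [r6c4∈{2}] only 2 remains possible at r6c4, so r6c4=2.
Step 22. [r2c6∈{8}] nothing but 8 survives at r2c6. So r2c6=8.
Step 23. [r1c3∈{4}] r1c3 has the single candidate 4 ⇒ r1c3=4.
Step 24. [r1c2∈{8}] r1c2's peers cover all but 8 ⇒ r1c2=8.
Step 25. [r3c2∈{1}] nothing but 1 survives at r3c2, so r3c2=1.
Step 26. [r4c1∈{8}] nothing but 8 survives at r4c1, so r4c1=8.
Step 27. [r6c2∈{7}] only 7 remains possible at r6c2 ⇒ r6c2=7.
Step 28. [r8c8∈{4}] r8c8's peers cover all but 4. So r8c8=4.
Step 29. [r3c6∈{6}] only 6 remains possible at r3c6. So r3c6=6.
Step 30. [r2c7∈{3}] r2c7 has the single candidate 3, so r2c7=3.
Step 31. [r2c4∈{9}] r2c4's peers cover all but 9, so r2c4=9.
Step 32. [r3c9∈{7}] nothing but 7 survives at r3c9. So r3c9=7.
Step 33. [r9c9∈{2}] nothing but 2 survives at r9c9, so r9c9=2.
Step 34. [r8c3∈{5}] r8c3 has the single candidate 5. So r8c3=5.
Step 35. [r8c5∈{2}] only 2 remains possible at r8c5 ⇒ r8c5=2.
Step 36. [r4c7∈{4}] r4c7 has the single candidate 4. So r4c7=4.
Step 37. [r5c9∈{3}] r5c9's peers cover all but 3. So r5c9=3.

Answer: 3 8 4 5 7 2 9 6 1 / 5 6 7 9 1 8 3 2 4 / 2 1 9 4 3 6 5 8 7 / 8 5 2 3 6 1 4 7 9 / 1 4 6 8 9 7 2 5 3 / 9 7 3 2 5 4 8 1 6 / 6 2 8 7 4 9 1 3 5 / 7 9 5 1 2 3 6 4 8 / 4 3 1 6 8 5 7 9 2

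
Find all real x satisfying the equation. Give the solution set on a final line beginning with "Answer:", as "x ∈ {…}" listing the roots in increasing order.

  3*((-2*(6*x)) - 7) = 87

Step 1. [3*((-2*(6*x)) - 7) = 87] 3·(inner) — divide through by 3 ⇒ div: (-2*(6*x)) - 7 = 29.
Step 2. [(-2*(6*x)) - 7 = 29] peel the -7: add 7 from each side, so sub: -2*(6*x) = 36.
Step 3. [-2*(6*x) = 36] divide by the outer -2. So div: 6*x = -18.
Step 4. [6*x = -18] LHS = 6·(…); ÷6 both sides, so div: x = -3.

Answer: x ∈ {-3}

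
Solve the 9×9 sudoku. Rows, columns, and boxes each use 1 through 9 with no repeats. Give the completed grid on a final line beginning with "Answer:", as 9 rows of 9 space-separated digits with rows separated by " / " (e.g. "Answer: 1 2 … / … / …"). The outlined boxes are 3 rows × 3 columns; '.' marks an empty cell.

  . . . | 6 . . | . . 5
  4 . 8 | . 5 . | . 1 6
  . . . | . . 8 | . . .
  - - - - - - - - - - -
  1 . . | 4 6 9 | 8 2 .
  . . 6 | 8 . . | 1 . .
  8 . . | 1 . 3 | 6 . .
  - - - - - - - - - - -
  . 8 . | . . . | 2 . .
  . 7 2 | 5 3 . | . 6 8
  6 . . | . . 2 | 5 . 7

Step 1. [r2c6∈{7}] r2c6's peers cover all but 7. So r2c6=7.
Step 2. [r9c4∈{9}] r9c4 has the single candidate 9. So r9c4=9.
Step 3. [r3c9∈{2,3,4,9}] 2 has one home in col 9: r3c9 ⇒ r3c9=2.
Step 4. [r8c1∈{9}] r8c1 is down to just 9. So r8c1=9.
Step 5. [r8c7∈{4}] r8c7 has the single candidate 4, so r8c7=4.
Step 6. [r9c8∈{3}] only 3 remains possible at r9c8, so r9c8=3.
Step 7. [r4c3∈{3,5,7}] r4c3 is the only open cell in row 4 admitting 7, so r4c3=7.
Step 8. [r4c2∈{3,5}] 5 has one home in row 4: r4c2, so r4c2=5.
Step 9. [r7c8∈{9}] r7c8's peers cover all but 9, so r7c8=9.
Step 10. [r3c4∈{3}] nothing but 3 survives at r3c4, so r3c4=3.
Step 11. [r8c6∈{1}] r8c6 is down to just 1, so r8c6=1.
Step 12. [r1c6∈{4}] r1c6's peers cover all but 4. So r1c6=4.
Step 13. [r3c8∈{4,7}] row 3 places 4 nowhere but r3c8, so r3c8=4.
Step 14. [r3c2∈{1,6,9}] r3c2 is the only open cell in row 3 admitting 6. So r3c2=6.
Step 15. [r2c4∈{2}] r2c4 has the single candidate 2. So r2c4=2.
Step 16. [r6c8∈{5,7}] r6c8 is the only open cell in row 6 admitting 5 ⇒ r6c8=5.
Step 17. [r6c5∈{2,7}] 7 has one home in row 6: r6c5 ⇒ r6c5=7.
Step 18. [r6c2∈{2,4,9}] across row 6, 2 lands solely at r6c2 ⇒ r6c2=2.
Step 19. [r5c1∈{3}] r5c1's peers cover all but 3, so r5c1=3.
Step 20. [r7c3∈{1,3,4,5}] r7c3 is the only open cell in row 7 admitting 3. So r7c3=3.
Step 21. [r3c3∈{1,5,9}] 5 has one home in col 3: r3c3, so r3c3=5.
Step 22. [r3c5∈{1,9}] r3c5 is the only open cell in row 3 admitting 1. So r3c5=1.
Step 23. [r1c5∈{9}] r1c5 is down to just 9 ⇒ r1c5=9.
Step 24. [r2c2∈{3,9}] box 1 places 9 nowhere but r2c2, so r2c2=9.
Step 25. [r5c2∈{4}] r5c2 has the single candidate 4. So r5c2=4.
Step 26. [r9c2∈{1}] r9c2 is down to just 1 ⇒ r9c2=1.
Step 27. [r3c1∈{7}] only 7 remains possible at r3c1, so r3c1=7.
Step 28. [r1c7∈{3,7}] 7 has one home in col 7: r1c7, so r1c7=7.
Step 29. [r6c3∈{9}] only 9 remains possible at r6c3, so r6c3=9.
Step 30. [r9c3∈{4}] r9c3 has the single candidate 4. So r9c3=4.
Step 31. [r1c1∈{2}] r1c1's peers cover all but 2 ⇒ r1c1=2.
Step 32. [r1c2∈{3}] r1c2's peers cover all but 3 ⇒ r1c2=3.
Step 33. [r5c5∈{2}] nothing but 2 survives at r5c5. So r5c5=2.
Step 34. [r1c8∈{8}] r1c8's peers cover all but 8. So r1c8=8.
Step 35. [r5c9∈{9}] r5c9 has the single candidate 9, so r5c9=9.
Step 36. [r7c4∈{7}] nothing but 7 survives at r7c4, so r7c4=7.
Step 37. [r5c8∈{7}] r5c8 has the single candidate 7, so r5c8=7.
Step 38. [r9c5∈{8}] r9c5 has the single candidate 8 ⇒ r9c5=8.
Step 39. [r7c1∈{5}] only 5 remains possible at r7c1 ⇒ r7c1=5.
Step 40. [r1c3∈{1}] nothing but 1 survives at r1c3. So r1c3=1.
Step 41. [r7c9∈{1}] r7c9 is down to just 1, so r7c9=1.
Step 42. [r2c7∈{3}] r2c7 is down to just 3 ⇒ r2c7=3.
Step 43. [r3c7∈{9}] r3c7's peers cover all but 9 ⇒ r3c7=9.
Step 44. [r5c6∈{5}] nothing but 5 survives at r5c6 ⇒ r5c6=5.
Step 45. [r7c5∈{4}] only 4 remains possible at r7c5, so r7c5=4.
Step 46. [r6c9∈{4}] only 4 remains possible at r6c9, so r6c9=4.
Step 47. [r4c9∈{3}] nothing but 3 survives at r4c9. So r4c9=3.
Step 48. [r7c6∈{6}] r7c6 is down to just 6, so r7c6=6.

Answer: 2 3 1 6 9 4 7 8 5 / 4 9 8 2 5 7 3 1 6 / 7 6 5 3 1 8 9 4 2 / 1 5 7 4 6 9 8 2 3 / 3 4 6 8 2 5 1 7 9 / 8 2 9 1 7 3 6 5 4 / 5 8 3 7 4 6 2 9 1 / 9 7 2 5 3 1 4 6 8 / 6 1 4 9 8 2 5 3 7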